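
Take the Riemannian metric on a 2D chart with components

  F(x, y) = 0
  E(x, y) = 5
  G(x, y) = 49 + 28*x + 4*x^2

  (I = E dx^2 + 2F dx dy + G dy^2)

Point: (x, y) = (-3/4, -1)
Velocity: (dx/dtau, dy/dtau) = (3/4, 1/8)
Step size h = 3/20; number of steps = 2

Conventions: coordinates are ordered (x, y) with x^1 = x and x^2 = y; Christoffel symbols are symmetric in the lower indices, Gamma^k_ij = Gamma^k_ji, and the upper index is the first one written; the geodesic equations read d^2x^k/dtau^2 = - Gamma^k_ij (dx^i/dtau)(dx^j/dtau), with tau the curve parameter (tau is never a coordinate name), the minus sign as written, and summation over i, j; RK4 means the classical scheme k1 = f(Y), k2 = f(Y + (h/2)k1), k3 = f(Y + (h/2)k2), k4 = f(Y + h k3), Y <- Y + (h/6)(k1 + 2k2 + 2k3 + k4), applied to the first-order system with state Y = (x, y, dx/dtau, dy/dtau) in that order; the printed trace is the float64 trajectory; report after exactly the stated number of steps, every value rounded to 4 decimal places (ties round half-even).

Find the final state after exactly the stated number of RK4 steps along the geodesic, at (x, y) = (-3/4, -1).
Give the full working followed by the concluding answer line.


f(Y) = (dx/dtau, dy/dtau, -Gamma^x_ij Y'^i Y'^j, -Gamma^y_ij Y'^i Y'^j) with the Gammas evaluated at the stage position; h = 0.150000; intermediate values shown to 6 dp
step 0: x = -0.7500, y = -1.0000, dx/dtau = 0.7500, dy/dtau = 0.1250
step 1:
  k1: at (x, y) = (-0.750000, -1.000000), (dx/dtau, dy/dtau) = (0.750000, 0.125000); Gamma_xxx = 0.000000, Gamma_xxy = 0.000000, Gamma_xyy = -2.200000, Gamma_yxx = 0.000000, Gamma_yxy = 0.363636, Gamma_yyy = 0.000000; k1 = (0.750000, 0.125000, 0.034375, -0.068182)
  k2: at (x, y) = (-0.693750, -0.990625), (dx/dtau, dy/dtau) = (0.752578, 0.119886); Gamma_xxx = 0.000000, Gamma_xxy = 0.000000, Gamma_xyy = -2.245000, Gamma_yxx = 0.000000, Gamma_yxy = 0.356347, Gamma_yyy = 0.000000; k2 = (0.752578, 0.119886, 0.032267, -0.064302)
  k3: at (x, y) = (-0.693557, -0.991009), (dx/dtau, dy/dtau) = (0.752420, 0.120177); Gamma_xxx = 0.000000, Gamma_xxy = 0.000000, Gamma_xyy = -2.245155, Gamma_yxx = 0.000000, Gamma_yxy = 0.356323, Gamma_yyy = 0.000000; k3 = (0.752420, 0.120177, 0.032426, -0.064440)
  k4: at (x, y) = (-0.637137, -0.981973), (dx/dtau, dy/dtau) = (0.754864, 0.115334); Gamma_xxx = 0.000000, Gamma_xxy = 0.000000, Gamma_xyy = -2.290290, Gamma_yxx = 0.000000, Gamma_yxy = 0.349301, Gamma_yyy = 0.000000; k4 = (0.754864, 0.115334, 0.030465, -0.060821)
  Y <- Y + (h/6)(k1 + 2k2 + 2k3 + k4): x = -0.6371, y = -0.9820, dx/dtau = 0.7549, dy/dtau = 0.1153
step 2:
  k1: at (x, y) = (-0.637128, -0.981988), (dx/dtau, dy/dtau) = (0.754856, 0.115338); Gamma_xxx = 0.000000, Gamma_xxy = 0.000000, Gamma_xyy = -2.290297, Gamma_yxx = 0.000000, Gamma_yxy = 0.349300, Gamma_yyy = 0.000000; k1 = (0.754856, 0.115338, 0.030467, -0.060822)
  k2: at (x, y) = (-0.580514, -0.973338), (dx/dtau, dy/dtau) = (0.757141, 0.110776); Gamma_xxx = 0.000000, Gamma_xxy = 0.000000, Gamma_xyy = -2.335589, Gamma_yxx = 0.000000, Gamma_yxy = 0.342526, Gamma_yyy = 0.000000; k2 = (0.757141, 0.110776, 0.028661, -0.057457)
  k3: at (x, y) = (-0.580343, -0.973680), (dx/dtau, dy/dtau) = (0.757005, 0.111029); Gamma_xxx = 0.000000, Gamma_xxy = 0.000000, Gamma_xyy = -2.335726, Gamma_yxx = 0.000000, Gamma_yxy = 0.342506, Gamma_yyy = 0.000000; k3 = (0.757005, 0.111029, 0.028793, -0.057575)
  k4: at (x, y) = (-0.523578, -0.965334), (dx/dtau, dy/dtau) = (0.759175, 0.106702); Gamma_xxx = 0.000000, Gamma_xxy = 0.000000, Gamma_xyy = -2.381138, Gamma_yxx = 0.000000, Gamma_yxy = 0.335974, Gamma_yyy = 0.000000; k4 = (0.759175, 0.106702, 0.027110, -0.054431)
  Y <- Y + (h/6)(k1 + 2k2 + 2k3 + k4): x = -0.5236, y = -0.9653, dx/dtau = 0.7592, dy/dtau = 0.1067

Answer: x = -0.5236, y = -0.9653, dx/dtau = 0.7592, dy/dtau = 0.1067


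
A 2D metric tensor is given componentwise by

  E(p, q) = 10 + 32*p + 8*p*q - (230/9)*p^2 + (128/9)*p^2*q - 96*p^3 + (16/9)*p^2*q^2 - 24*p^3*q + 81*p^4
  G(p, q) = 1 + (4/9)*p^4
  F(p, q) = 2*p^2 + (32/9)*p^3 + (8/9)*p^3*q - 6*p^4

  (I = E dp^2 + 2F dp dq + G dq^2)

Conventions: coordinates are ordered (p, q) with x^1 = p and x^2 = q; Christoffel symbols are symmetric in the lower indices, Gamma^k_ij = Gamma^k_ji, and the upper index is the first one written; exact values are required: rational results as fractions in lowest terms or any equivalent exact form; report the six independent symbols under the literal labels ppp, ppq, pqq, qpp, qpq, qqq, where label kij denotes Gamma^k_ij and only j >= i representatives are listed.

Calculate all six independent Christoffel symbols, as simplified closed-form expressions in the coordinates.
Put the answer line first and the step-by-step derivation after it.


Answer: Gamma_ppp = (1458*p^3 - 324*p^2*q - 1296*p^2 + 16*p*q^2 + 128*p*q - 230*p + 36*q + 144)/(733*p^4 - 216*p^3*q - 864*p^3 + 16*p^2*q^2 + 128*p^2*q - 230*p^2 + 72*p*q + 288*p + 90), Gamma_ppq = (-108*p^3 + 16*p^2*q + 64*p^2 + 36*p)/(733*p^4 - 216*p^3*q - 864*p^3 + 16*p^2*q^2 + 128*p^2*q - 230*p^2 + 72*p*q + 288*p + 90), Gamma_pqq = 0, Gamma_qpp = (-108*p^3 + 8*p^2*q + 32*p^2)/(733*p^4 - 216*p^3*q - 864*p^3 + 16*p^2*q^2 + 128*p^2*q - 230*p^2 + 72*p*q + 288*p + 90), Gamma_qpq = 8*p^3/(733*p^4 - 216*p^3*q - 864*p^3 + 16*p^2*q^2 + 128*p^2*q - 230*p^2 + 72*p*q + 288*p + 90), Gamma_qqq = 0

E = 10 + 32*p + 8*p*q - (230/9)*p^2 + (128/9)*p^2*q - 96*p^3 + (16/9)*p^2*q^2 - 24*p^3*q + 81*p^4; F = 2*p^2 + (32/9)*p^3 + (8/9)*p^3*q - 6*p^4; G = 1 + (4/9)*p^4
Gamma^k_ij = (1/2) g^{kl} (d_i g_jl + d_j g_il - d_l g_ij), with g^inv = (1/(EG-F^2)) [[G, -F], [-F, E]]
first partials: E_p = 32 + 8*q - (460/9)*p + (256/9)*p*q - 288*p^2 + (32/9)*p*q^2 - 72*p^2*q + 324*p^3, E_q = 8*p + (128/9)*p^2 + (32/9)*p^2*q - 24*p^3, F_p = 4*p + (32/3)*p^2 + (8/3)*p^2*q - 24*p^3, F_q = (8/9)*p^3, G_p = (16/9)*p^3, G_q = 0
D = EG - F^2 = 10 + 32*p + 8*p*q - (230/9)*p^2 + (128/9)*p^2*q - 96*p^3 + (16/9)*p^2*q^2 - 24*p^3*q + (733/9)*p^4
expanded: Gamma^p_pp = (G E_p - 2F F_p + F E_q)/(2D), Gamma^p_pq = (G E_q - F G_p)/(2D), Gamma^p_qq = (2G F_q - G G_p - F G_q)/(2D), Gamma^q_pp = (2E F_p - E E_q - F E_p)/(2D), Gamma^q_pq = (E G_p - F E_q)/(2D), Gamma^q_qq = (E G_q - 2F F_q + F G_p)/(2D); substitute and cancel common factors


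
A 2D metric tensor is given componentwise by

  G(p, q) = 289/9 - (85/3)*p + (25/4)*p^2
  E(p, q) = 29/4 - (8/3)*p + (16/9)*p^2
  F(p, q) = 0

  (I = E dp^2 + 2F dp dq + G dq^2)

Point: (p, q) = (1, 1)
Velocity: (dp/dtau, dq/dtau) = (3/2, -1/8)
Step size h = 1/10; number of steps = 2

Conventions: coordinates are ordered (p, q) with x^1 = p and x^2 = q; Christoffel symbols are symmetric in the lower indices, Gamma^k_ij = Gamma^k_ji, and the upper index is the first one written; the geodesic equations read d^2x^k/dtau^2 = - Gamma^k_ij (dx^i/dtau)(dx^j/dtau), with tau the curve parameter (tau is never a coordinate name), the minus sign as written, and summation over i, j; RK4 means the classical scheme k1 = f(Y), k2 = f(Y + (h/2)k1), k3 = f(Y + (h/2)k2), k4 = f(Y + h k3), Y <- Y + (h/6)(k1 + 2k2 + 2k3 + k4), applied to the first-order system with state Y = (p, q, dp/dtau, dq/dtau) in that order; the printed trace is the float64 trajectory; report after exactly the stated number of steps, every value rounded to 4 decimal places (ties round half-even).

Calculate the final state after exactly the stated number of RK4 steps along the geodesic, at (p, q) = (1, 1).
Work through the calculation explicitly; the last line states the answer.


f(Y) = (dp/dtau, dq/dtau, -Gamma^p_ij Y'^i Y'^j, -Gamma^q_ij Y'^i Y'^j) with the Gammas evaluated at the stage position; h = 0.100000; intermediate values shown to 6 dp
step 0: p = 1.0000, q = 1.0000, dp/dtau = 1.5000, dq/dtau = -0.1250
step 1:
  k1: at (p, q) = (1.000000, 1.000000), (dp/dtau, dq/dtau) = (1.500000, -0.125000); Gamma_ppp = 0.069869, Gamma_ppq = 0.000000, Gamma_pqq = 1.244541, Gamma_qpp = 0.000000, Gamma_qpq = -0.789474, Gamma_qqq = 0.000000; k1 = (1.500000, -0.125000, -0.176651, -0.296053)
  k2: at (p, q) = (1.075000, 0.993750), (dp/dtau, dq/dtau) = (1.491167, -0.139803); Gamma_ppp = 0.089748, Gamma_ppq = 0.000000, Gamma_pqq = 1.156908, Gamma_qpp = 0.000000, Gamma_qpq = -0.839161, Gamma_qqq = 0.000000; k2 = (1.491167, -0.139803, -0.222173, -0.349878)
  k3: at (p, q) = (1.074558, 0.993010), (dp/dtau, dq/dtau) = (1.488891, -0.142494); Gamma_ppp = 0.089633, Gamma_ppq = 0.000000, Gamma_pqq = 1.157428, Gamma_qpp = 0.000000, Gamma_qpq = -0.838850, Gamma_qqq = 0.000000; k3 = (1.488891, -0.142494, -0.222200, -0.355937)
  k4: at (p, q) = (1.148889, 0.985751), (dp/dtau, dq/dtau) = (1.477780, -0.160594); Gamma_ppp = 0.108549, Gamma_ppq = 0.000000, Gamma_pqq = 1.069379, Gamma_qpp = 0.000000, Gamma_qpq = -0.894632, Gamma_qqq = 0.000000; k4 = (1.477780, -0.160594, -0.264633, -0.424632)
  Y <- Y + (h/6)(k1 + 2k2 + 2k3 + k4): p = 1.1490, q = 0.9858, dp/dtau = 1.4778, dq/dtau = -0.1605
step 2:
  k1: at (p, q) = (1.148965, 0.985830), (dp/dtau, dq/dtau) = (1.477833, -0.160539); Gamma_ppp = 0.108568, Gamma_ppq = 0.000000, Gamma_pqq = 1.069289, Gamma_qpp = 0.000000, Gamma_qpq = -0.894693, Gamma_qqq = 0.000000; k1 = (1.477833, -0.160539, -0.264670, -0.424530)
  k2: at (p, q) = (1.222857, 0.977803), (dp/dtau, dq/dtau) = (1.464599, -0.181765); Gamma_ppp = 0.126459, Gamma_ppq = 0.000000, Gamma_pqq = 0.981394, Gamma_qpp = 0.000000, Gamma_qpq = -0.958029, Gamma_qqq = 0.000000; k2 = (1.464599, -0.181765, -0.303684, -0.510080)
  k3: at (p, q) = (1.222195, 0.976742), (dp/dtau, dq/dtau) = (1.462649, -0.186043); Gamma_ppp = 0.126303, Gamma_ppq = 0.000000, Gamma_pqq = 0.982180, Gamma_qpp = 0.000000, Gamma_qpq = -0.957422, Gamma_qqq = 0.000000; k3 = (1.462649, -0.186043, -0.304200, -0.521058)
  k4: at (p, q) = (1.295230, 0.967226), (dp/dtau, dq/dtau) = (1.447413, -0.212644); Gamma_ppp = 0.142996, Gamma_ppq = 0.000000, Gamma_pqq = 0.895698, Gamma_qpp = 0.000000, Gamma_qpq = -1.029403, Gamma_qqq = 0.000000; k4 = (1.447413, -0.212644, -0.340079, -0.633668)
  Y <- Y + (h/6)(k1 + 2k2 + 2k3 + k4): p = 1.2953, q = 0.9674, dp/dtau = 1.4475, dq/dtau = -0.2125

Answer: p = 1.2953, q = 0.9674, dp/dtau = 1.4475, dq/dtau = -0.2125


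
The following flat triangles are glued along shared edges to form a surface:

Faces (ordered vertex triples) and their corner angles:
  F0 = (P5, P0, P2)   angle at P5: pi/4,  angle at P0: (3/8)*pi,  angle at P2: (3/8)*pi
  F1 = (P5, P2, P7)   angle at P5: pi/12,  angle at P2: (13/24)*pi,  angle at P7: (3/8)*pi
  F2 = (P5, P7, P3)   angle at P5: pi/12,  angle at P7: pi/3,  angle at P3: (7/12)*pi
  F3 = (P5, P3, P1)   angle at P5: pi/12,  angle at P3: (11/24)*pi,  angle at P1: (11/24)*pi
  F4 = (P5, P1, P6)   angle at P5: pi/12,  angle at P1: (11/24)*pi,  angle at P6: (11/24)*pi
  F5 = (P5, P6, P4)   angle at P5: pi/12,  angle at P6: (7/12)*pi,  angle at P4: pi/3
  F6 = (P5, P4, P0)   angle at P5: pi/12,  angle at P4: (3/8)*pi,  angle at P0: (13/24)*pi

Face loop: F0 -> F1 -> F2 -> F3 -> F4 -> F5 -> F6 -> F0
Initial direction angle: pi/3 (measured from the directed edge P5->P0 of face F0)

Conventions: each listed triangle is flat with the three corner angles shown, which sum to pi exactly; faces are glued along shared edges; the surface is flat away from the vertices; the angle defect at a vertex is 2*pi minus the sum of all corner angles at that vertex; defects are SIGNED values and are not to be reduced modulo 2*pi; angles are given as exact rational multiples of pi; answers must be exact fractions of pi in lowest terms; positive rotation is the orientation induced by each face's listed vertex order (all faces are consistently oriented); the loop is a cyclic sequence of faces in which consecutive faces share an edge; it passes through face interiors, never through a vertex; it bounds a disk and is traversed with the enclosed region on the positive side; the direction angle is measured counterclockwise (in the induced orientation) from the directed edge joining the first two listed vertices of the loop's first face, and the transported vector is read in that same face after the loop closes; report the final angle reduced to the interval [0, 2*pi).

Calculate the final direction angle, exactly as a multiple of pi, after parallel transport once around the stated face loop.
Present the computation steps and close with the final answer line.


enclosed vertex P5: corner angles sum to (3/4)*pi, defect = 2*pi - (3/4)*pi = (5/4)*pi
adding the enclosed defects to the starting angle (mod 2*pi, induced orientation) gives the holonomy
final angle = pi/3 + (5/4)*pi = (19/12)*pi (mod 2*pi)

Answer: final direction angle = (19/12)*pi


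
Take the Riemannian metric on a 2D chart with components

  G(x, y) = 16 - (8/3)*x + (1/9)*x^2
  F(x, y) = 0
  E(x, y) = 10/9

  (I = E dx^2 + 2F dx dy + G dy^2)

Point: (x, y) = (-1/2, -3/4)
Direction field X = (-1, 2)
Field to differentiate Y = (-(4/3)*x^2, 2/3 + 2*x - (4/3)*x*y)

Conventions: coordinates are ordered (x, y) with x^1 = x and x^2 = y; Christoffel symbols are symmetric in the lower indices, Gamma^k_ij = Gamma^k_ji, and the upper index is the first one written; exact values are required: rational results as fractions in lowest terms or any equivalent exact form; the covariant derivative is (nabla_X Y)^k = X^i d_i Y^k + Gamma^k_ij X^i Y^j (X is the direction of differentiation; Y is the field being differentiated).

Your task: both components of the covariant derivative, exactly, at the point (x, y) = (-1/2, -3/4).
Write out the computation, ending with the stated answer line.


E = 10/9, F = 0, G = 625/36 at the point
E_x = 0, E_y = 0, F_x = 0, F_y = 0, G_x = -25/9, G_y = 0
EG - F^2 = 3125/162;  g^inv = (162/3125) * [[625/36, 0], [0, 10/9]]
first-kind symbols [ij,l] = (1/2)(d_i g_jl + d_j g_il - d_l g_ij): [xx,x] = E_x/2 = 0, [xx,y] = F_x - E_y/2 = 0, [xy,x] = E_y/2 = 0, [xy,y] = G_x/2 = -25/18, [yy,x] = F_y - G_x/2 = 25/18, [yy,y] = G_y/2 = 0
Gamma^x_ij = (G*[ij,x] - F*[ij,y])/(EG - F^2), Gamma^y_ij = (E*[ij,y] - F*[ij,x])/(EG - F^2)
Gamma_xxx = 0, Gamma_xxy = 0, Gamma_xyy = 5/4, Gamma_yxx = 0, Gamma_yxy = -2/25, Gamma_yyy = 0
X = (-1, 2), Y = (-1/3, -5/6) at the point

Answer: (nabla_X Y)^x = -41/12, (nabla_X Y)^y = -42/25


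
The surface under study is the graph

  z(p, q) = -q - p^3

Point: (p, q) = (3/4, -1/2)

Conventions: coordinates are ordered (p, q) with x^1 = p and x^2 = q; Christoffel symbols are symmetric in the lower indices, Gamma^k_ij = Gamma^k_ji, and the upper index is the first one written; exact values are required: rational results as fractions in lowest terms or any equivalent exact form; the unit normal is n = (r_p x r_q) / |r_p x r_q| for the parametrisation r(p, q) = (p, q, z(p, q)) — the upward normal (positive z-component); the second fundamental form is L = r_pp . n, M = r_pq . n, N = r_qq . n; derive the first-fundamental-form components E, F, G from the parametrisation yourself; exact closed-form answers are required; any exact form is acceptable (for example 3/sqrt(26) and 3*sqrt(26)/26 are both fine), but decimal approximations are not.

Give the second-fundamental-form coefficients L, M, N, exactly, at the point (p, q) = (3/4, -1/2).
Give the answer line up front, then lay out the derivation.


Answer: L = -72*sqrt(1241)/1241, M = 0, N = 0

z_p = -27/16, z_q = -1, z_pp = -9/2, z_pq = 0, z_qq = 0
E = 985/256, F = 27/16, G = 2; answer radicand W^2 = 1241/256
unnormalised second-form numerators: l = -9/2, m = 0, n = 0; L = l/sqrt(1241/256), and similarly M = m/sqrt(W^2), N = n/sqrt(W^2)


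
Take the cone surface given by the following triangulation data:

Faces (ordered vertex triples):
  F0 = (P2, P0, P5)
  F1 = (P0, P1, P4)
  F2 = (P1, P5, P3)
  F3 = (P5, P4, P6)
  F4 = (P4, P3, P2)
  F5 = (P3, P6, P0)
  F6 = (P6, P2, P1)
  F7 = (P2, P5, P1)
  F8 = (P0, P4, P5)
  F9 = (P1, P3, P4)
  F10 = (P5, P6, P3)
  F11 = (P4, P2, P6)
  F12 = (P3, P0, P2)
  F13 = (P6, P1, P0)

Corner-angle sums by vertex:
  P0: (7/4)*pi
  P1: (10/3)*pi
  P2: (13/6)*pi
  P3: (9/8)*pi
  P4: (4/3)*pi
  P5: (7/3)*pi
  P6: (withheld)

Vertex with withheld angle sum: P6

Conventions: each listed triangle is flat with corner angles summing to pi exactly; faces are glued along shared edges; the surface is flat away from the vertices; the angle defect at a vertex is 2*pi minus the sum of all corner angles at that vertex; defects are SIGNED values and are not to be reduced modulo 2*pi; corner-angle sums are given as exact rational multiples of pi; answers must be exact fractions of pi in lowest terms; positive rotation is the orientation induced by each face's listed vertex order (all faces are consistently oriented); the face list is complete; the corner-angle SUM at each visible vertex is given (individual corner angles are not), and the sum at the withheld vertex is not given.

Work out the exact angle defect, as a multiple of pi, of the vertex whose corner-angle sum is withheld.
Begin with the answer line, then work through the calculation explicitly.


Answer: defect(P6) = pi/24

V = 7, E = 21, F = 14; chi = V - E + F = 0
Gauss-Bonnet: total defect = 2*pi*chi = 0; visible defects sum to -pi/24


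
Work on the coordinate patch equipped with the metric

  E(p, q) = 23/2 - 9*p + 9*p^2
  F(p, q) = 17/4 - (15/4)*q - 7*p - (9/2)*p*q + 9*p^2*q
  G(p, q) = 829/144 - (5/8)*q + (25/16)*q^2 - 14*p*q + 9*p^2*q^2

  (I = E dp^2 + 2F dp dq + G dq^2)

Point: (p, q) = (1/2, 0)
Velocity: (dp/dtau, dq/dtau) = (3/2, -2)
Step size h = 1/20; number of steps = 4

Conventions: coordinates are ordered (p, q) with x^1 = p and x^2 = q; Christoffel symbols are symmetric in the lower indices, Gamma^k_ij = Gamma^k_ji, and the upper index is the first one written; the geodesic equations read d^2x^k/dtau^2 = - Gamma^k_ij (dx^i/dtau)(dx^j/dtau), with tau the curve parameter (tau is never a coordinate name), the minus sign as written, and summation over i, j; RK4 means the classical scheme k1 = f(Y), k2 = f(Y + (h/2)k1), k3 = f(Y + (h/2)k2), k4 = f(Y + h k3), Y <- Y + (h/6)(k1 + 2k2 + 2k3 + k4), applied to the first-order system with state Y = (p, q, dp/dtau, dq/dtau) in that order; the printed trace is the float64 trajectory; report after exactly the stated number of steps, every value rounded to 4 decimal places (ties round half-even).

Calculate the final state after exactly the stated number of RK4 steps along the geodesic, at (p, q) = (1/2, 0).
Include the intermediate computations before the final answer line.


f(Y) = (dp/dtau, dq/dtau, -Gamma^p_ij Y'^i Y'^j, -Gamma^q_ij Y'^i Y'^j) with the Gammas evaluated at the stage position; h = 0.050000; intermediate values shown to 6 dp
step 0: p = 0.5000, q = 0.0000, dp/dtau = 1.5000, dq/dtau = -2.0000
step 1:
  k1: at (p, q) = (0.500000, 0.000000), (dp/dtau, dq/dtau) = (1.500000, -2.000000); Gamma_ppp = 0.099641, Gamma_ppq = 0.000000, Gamma_pqq = -0.355465, Gamma_qpp = -1.228904, Gamma_qpq = 0.000000, Gamma_qqq = -0.615935; k1 = (1.500000, -2.000000, 1.197667, 5.228772)
  k2: at (p, q) = (0.537500, -0.050000), (dp/dtau, dq/dtau) = (1.529942, -1.869281); Gamma_ppp = 0.121896, Gamma_ppq = -0.004249, Gamma_pqq = -0.377416, Gamma_qpp = -1.188680, Gamma_qpq = 0.059098, Gamma_qqq = -0.652939; k2 = (1.529942, -1.869281, 1.009145, 5.401905)
  k3: at (p, q) = (0.538249, -0.046732), (dp/dtau, dq/dtau) = (1.525229, -1.864952); Gamma_ppp = 0.120577, Gamma_ppq = -0.003877, Gamma_pqq = -0.375346, Gamma_qpp = -1.190860, Gamma_qpq = 0.055343, Gamma_qqq = -0.655816; k3 = (1.525229, -1.864952, 1.002918, 5.366130)
  k4: at (p, q) = (0.576261, -0.093248), (dp/dtau, dq/dtau) = (1.550146, -1.731694); Gamma_ppp = 0.139376, Gamma_ppq = -0.006033, Gamma_pqq = -0.396368, Gamma_qpp = -1.153510, Gamma_qpq = 0.106101, Gamma_qqq = -0.690327; k4 = (1.550146, -1.731694, 0.821308, 5.411589)
  Y <- Y + (h/6)(k1 + 2k2 + 2k3 + k4): p = 0.5763, q = -0.0933, dp/dtau = 1.5504, dq/dtau = -1.7319
step 2:
  k1: at (p, q) = (0.576337, -0.093335), (dp/dtau, dq/dtau) = (1.550359, -1.731863); Gamma_ppp = 0.139409, Gamma_ppq = -0.006035, Gamma_pqq = -0.396408, Gamma_qpp = -1.153440, Gamma_qpq = 0.106192, Gamma_qqq = -0.690395; k1 = (1.550359, -1.731863, 0.821471, 5.413412)
  k2: at (p, q) = (0.615096, -0.136631), (dp/dtau, dq/dtau) = (1.570896, -1.596528); Gamma_ppp = 0.154692, Gamma_ppq = -0.005891, Gamma_pqq = -0.416822, Gamma_qpp = -1.118598, Gamma_qpq = 0.149324, Gamma_qqq = -0.723155; k2 = (1.570896, -1.596528, 0.651153, 5.352635)
  k3: at (p, q) = (0.615610, -0.133248), (dp/dtau, dq/dtau) = (1.566638, -1.598047); Gamma_ppp = 0.153509, Gamma_ppq = -0.005531, Gamma_pqq = -0.414376, Gamma_qpp = -1.120742, Gamma_qpq = 0.145977, Gamma_qqq = -0.725925; k3 = (1.566638, -1.598047, 0.653754, 5.335458)
  k4: at (p, q) = (0.654669, -0.173237), (dp/dtau, dq/dtau) = (1.583047, -1.465090); Gamma_ppp = 0.165357, Gamma_ppq = -0.003067, Gamma_pqq = -0.433979, Gamma_qpp = -1.088307, Gamma_qpq = 0.182515, Gamma_qqq = -0.757002; k4 = (1.583047, -1.465090, 0.502913, 5.198852)
  Y <- Y + (h/6)(k1 + 2k2 + 2k3 + k4): p = 0.6547, q = -0.1732, dp/dtau = 1.5831, dq/dtau = -1.4653
step 3:
  k1: at (p, q) = (0.654741, -0.173219), (dp/dtau, dq/dtau) = (1.583144, -1.465293); Gamma_ppp = 0.165347, Gamma_ppq = -0.003055, Gamma_pqq = -0.433949, Gamma_qpp = -1.088307, Gamma_qpq = 0.182496, Gamma_qqq = -0.757113; k1 = (1.583144, -1.465293, 0.503135, 5.199954)
  k2: at (p, q) = (0.694320, -0.209851), (dp/dtau, dq/dtau) = (1.595723, -1.335294); Gamma_ppp = 0.173748, Gamma_ppq = 0.001735, Gamma_pqq = -0.452704, Gamma_qpp = -1.058249, Gamma_qpq = 0.213033, Gamma_qqq = -0.787325; k2 = (1.595723, -1.335294, 0.372152, 5.006304)
  k3: at (p, q) = (0.694634, -0.206601), (dp/dtau, dq/dtau) = (1.592448, -1.340135); Gamma_ppp = 0.172795, Gamma_ppq = 0.001953, Gamma_pqq = -0.450072, Gamma_qpp = -1.060244, Gamma_qpq = 0.210282, Gamma_qqq = -0.789838; k3 = (1.592448, -1.340135, 0.378460, 5.004705)
  k4: at (p, q) = (0.734364, -0.240226), (dp/dtau, dq/dtau) = (1.602067, -1.215057); Gamma_ppp = 0.178131, Gamma_ppq = 0.008770, Gamma_pqq = -0.467997, Gamma_qpp = -1.032335, Gamma_qpq = 0.236210, Gamma_qqq = -0.818975; k4 = (1.602067, -1.215057, 0.267884, 4.778333)
  Y <- Y + (h/6)(k1 + 2k2 + 2k3 + k4): p = 0.7344, q = -0.2401, dp/dtau = 1.6021, dq/dtau = -1.2153
step 4:
  k1: at (p, q) = (0.734421, -0.240146), (dp/dtau, dq/dtau) = (1.602080, -1.215290); Gamma_ppp = 0.178104, Gamma_ppq = 0.008785, Gamma_pqq = -0.467917, Gamma_qpp = -1.032375, Gamma_qpq = 0.236146, Gamma_qqq = -0.819100; k1 = (1.602080, -1.215290, 0.268155, 4.779055)
  k2: at (p, q) = (0.774473, -0.270528), (dp/dtau, dq/dtau) = (1.608783, -1.095814); Gamma_ppp = 0.180428, Gamma_ppq = 0.017515, Gamma_pqq = -0.484738, Gamma_qpp = -1.006784, Gamma_qpq = 0.257841, Gamma_qqq = -0.847910; k2 = (1.608783, -1.095814, 0.176851, 4.533028)
  k3: at (p, q) = (0.774641, -0.267541), (dp/dtau, dq/dtau) = (1.606501, -1.101964); Gamma_ppp = 0.179723, Gamma_ppq = 0.017547, Gamma_pqq = -0.482071, Gamma_qpp = -1.008582, Gamma_qpq = 0.255659, Gamma_qqq = -0.850106; k3 = (1.606501, -1.101964, 0.183682, 4.540487)
  k4: at (p, q) = (0.814746, -0.295244), (dp/dtau, dq/dtau) = (1.611264, -0.988266); Gamma_ppp = 0.179523, Gamma_ppq = 0.027797, Gamma_pqq = -0.497979, Gamma_qpp = -0.985019, Gamma_qpq = 0.274375, Gamma_qqq = -0.878232; k4 = (1.611264, -0.988266, 0.108817, 4.288824)
  Y <- Y + (h/6)(k1 + 2k2 + 2k3 + k4): p = 0.8148, q = -0.2951, dp/dtau = 1.6112, dq/dtau = -0.9885

Answer: p = 0.8148, q = -0.2951, dp/dtau = 1.6112, dq/dtau = -0.9885


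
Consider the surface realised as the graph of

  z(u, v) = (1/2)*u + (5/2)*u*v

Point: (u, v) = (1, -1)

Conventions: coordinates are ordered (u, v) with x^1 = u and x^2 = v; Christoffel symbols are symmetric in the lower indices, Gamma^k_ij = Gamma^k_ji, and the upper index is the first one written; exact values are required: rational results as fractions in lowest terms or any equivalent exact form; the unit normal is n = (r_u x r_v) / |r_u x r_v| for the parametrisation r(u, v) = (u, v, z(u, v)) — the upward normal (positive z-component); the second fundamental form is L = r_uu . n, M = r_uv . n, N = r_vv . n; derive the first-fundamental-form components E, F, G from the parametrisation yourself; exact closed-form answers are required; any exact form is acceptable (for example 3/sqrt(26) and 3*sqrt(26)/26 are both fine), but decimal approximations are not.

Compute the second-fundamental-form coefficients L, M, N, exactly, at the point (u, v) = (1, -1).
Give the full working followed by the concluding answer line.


z_u = -2, z_v = 5/2, z_uu = 0, z_uv = 5/2, z_vv = 0
E = 5, F = -5, G = 29/4; answer radicand W^2 = 45/4
unnormalised second-form numerators: l = 0, m = 5/2, n = 0; L = l/sqrt(45/4), and similarly M = m/sqrt(W^2), N = n/sqrt(W^2)

Answer: L = 0, M = sqrt(5)/3, N = 0


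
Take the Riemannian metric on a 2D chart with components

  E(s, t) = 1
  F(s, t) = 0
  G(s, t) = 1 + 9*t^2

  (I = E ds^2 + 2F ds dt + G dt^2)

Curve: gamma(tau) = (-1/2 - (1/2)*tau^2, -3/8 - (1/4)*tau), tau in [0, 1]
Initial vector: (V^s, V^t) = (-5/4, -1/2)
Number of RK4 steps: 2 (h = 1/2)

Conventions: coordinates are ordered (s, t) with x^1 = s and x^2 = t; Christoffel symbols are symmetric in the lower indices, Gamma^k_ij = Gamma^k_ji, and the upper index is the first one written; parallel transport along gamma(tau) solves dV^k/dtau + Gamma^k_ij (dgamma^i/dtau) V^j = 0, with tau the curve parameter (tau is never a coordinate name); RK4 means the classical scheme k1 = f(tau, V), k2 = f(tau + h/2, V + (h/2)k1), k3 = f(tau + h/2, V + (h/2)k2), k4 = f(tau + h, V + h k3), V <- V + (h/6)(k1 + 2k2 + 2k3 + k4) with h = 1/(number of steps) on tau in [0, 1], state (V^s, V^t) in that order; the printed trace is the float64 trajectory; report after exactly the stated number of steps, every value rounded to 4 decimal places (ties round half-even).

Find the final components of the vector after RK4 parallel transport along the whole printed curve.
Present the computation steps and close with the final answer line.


gamma'(tau) = (-tau, -1/4); f(tau, V)^k = -Gamma^k_ij(gamma(tau)) gamma'^i(tau) V^j; h = 1/2; intermediate values shown to 6 dp
curve data and Christoffel symbols at the stage parameters:
  tau = 0.000000: gamma = (-0.500000, -0.375000), gamma' = (0.000000, -0.250000); Gamma_sss = 0.000000, Gamma_sst = 0.000000, Gamma_stt = 0.000000, Gamma_tss = 0.000000, Gamma_tst = 0.000000, Gamma_ttt = -1.489655
  tau = 0.250000: gamma = (-0.531250, -0.437500), gamma' = (-0.250000, -0.250000); Gamma_sss = 0.000000, Gamma_sst = 0.000000, Gamma_stt = 0.000000, Gamma_tss = 0.000000, Gamma_tst = 0.000000, Gamma_ttt = -1.446198
  tau = 0.500000: gamma = (-0.625000, -0.500000), gamma' = (-0.500000, -0.250000); Gamma_sss = 0.000000, Gamma_sst = 0.000000, Gamma_stt = 0.000000, Gamma_tss = 0.000000, Gamma_tst = 0.000000, Gamma_ttt = -1.384615
  tau = 0.750000: gamma = (-0.781250, -0.562500), gamma' = (-0.750000, -0.250000); Gamma_sss = 0.000000, Gamma_sst = 0.000000, Gamma_stt = 0.000000, Gamma_tss = 0.000000, Gamma_tst = 0.000000, Gamma_ttt = -1.315736
  tau = 1.000000: gamma = (-1.000000, -0.625000), gamma' = (-1.000000, -0.250000); Gamma_sss = 0.000000, Gamma_sst = 0.000000, Gamma_stt = 0.000000, Gamma_tss = 0.000000, Gamma_tst = 0.000000, Gamma_ttt = -1.245675
step 0: V^s = -1.2500, V^t = -0.5000
step 1: k1 = (0.000000, 0.186207), k2 = (0.000000, 0.163944), k3 = (0.000000, 0.165956), k4 = (0.000000, 0.144354); V <- V + (h/6)(k1 + 2k2 + 2k3 + k4): V^s = -1.2500, V^t = -0.4175
step 2: k1 = (0.000000, 0.144509), k2 = (0.000000, 0.125437), k3 = (0.000000, 0.127005), k4 = (0.000000, 0.110232); V <- V + (h/6)(k1 + 2k2 + 2k3 + k4): V^s = -1.2500, V^t = -0.3542

Answer: V^s = -1.2500, V^t = -0.3542


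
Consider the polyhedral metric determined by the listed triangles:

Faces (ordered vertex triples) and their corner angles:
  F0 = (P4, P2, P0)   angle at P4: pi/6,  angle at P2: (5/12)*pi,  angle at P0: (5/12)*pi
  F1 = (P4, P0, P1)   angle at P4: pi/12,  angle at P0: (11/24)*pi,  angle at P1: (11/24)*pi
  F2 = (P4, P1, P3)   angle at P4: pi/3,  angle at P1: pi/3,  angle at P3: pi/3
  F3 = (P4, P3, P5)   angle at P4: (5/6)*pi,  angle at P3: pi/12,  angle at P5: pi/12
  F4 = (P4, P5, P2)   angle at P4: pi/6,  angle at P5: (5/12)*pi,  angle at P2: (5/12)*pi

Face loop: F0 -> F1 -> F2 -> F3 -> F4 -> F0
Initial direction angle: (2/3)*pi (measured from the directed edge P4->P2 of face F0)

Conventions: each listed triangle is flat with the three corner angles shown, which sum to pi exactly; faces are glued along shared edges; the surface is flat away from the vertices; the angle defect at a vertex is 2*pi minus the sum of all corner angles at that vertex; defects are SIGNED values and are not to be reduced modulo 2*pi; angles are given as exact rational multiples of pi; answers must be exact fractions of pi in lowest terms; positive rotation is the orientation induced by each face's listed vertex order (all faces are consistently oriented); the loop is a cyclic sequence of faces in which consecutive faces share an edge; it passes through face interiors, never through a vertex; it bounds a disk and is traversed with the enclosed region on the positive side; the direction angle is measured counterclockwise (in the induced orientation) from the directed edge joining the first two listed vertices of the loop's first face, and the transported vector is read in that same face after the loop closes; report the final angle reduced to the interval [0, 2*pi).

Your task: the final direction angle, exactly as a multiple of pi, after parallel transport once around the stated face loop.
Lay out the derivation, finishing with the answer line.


enclosed vertex P4: corner angles sum to (19/12)*pi, defect = 2*pi - (19/12)*pi = (5/12)*pi
summing the enclosed defects onto the initial angle, mod 2*pi in the induced orientation:
final angle = (2/3)*pi + (5/12)*pi = (13/12)*pi (mod 2*pi)

Answer: final direction angle = (13/12)*pi


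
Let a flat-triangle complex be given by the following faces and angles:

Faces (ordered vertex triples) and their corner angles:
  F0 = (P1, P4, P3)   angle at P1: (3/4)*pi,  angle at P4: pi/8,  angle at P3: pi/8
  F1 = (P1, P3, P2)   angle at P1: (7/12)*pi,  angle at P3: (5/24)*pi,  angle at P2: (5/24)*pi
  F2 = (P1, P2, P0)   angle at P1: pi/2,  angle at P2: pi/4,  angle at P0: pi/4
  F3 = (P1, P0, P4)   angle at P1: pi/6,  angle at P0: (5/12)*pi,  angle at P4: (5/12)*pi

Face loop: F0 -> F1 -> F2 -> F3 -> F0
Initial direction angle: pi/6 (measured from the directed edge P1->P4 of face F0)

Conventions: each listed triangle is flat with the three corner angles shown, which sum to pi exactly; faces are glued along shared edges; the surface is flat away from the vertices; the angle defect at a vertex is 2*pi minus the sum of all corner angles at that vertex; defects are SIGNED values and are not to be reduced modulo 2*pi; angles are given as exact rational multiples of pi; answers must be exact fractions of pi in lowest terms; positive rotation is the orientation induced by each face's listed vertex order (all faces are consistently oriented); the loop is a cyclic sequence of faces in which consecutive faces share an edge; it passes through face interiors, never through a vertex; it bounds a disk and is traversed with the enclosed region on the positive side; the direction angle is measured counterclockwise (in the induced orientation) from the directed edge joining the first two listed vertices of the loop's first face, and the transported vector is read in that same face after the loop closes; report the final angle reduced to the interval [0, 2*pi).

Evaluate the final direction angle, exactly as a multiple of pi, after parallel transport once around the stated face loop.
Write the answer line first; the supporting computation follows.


Answer: final direction angle = pi/6

enclosed vertex P1: corner angles sum to 2*pi, defect = 2*pi - 2*pi = 0
adding the enclosed defects to the starting angle (mod 2*pi, induced orientation) gives the holonomy
final angle = pi/6 + 0 = pi/6 (mod 2*pi)


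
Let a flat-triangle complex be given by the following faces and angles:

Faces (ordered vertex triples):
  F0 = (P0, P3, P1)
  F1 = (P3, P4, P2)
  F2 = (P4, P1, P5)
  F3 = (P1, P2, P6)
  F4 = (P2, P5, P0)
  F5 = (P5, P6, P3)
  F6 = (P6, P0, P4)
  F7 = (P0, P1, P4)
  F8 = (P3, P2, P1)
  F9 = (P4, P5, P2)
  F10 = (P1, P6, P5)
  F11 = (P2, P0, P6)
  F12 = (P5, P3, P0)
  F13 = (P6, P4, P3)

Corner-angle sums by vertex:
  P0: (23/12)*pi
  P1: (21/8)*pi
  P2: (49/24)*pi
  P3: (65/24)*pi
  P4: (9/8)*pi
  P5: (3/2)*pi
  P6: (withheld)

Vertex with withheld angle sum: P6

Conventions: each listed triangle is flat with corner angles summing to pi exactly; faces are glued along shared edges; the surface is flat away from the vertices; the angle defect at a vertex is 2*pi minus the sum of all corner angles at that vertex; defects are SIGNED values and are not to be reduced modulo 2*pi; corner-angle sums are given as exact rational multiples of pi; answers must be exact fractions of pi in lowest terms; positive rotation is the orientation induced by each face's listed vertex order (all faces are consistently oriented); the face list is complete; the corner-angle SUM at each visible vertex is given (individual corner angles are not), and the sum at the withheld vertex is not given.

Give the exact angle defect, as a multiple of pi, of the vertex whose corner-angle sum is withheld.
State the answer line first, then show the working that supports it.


Answer: defect(P6) = -pi/12

V = 7, E = 21, F = 14; chi = V - E + F = 0
Gauss-Bonnet: total defect = 2*pi*chi = 0; visible defects sum to pi/12


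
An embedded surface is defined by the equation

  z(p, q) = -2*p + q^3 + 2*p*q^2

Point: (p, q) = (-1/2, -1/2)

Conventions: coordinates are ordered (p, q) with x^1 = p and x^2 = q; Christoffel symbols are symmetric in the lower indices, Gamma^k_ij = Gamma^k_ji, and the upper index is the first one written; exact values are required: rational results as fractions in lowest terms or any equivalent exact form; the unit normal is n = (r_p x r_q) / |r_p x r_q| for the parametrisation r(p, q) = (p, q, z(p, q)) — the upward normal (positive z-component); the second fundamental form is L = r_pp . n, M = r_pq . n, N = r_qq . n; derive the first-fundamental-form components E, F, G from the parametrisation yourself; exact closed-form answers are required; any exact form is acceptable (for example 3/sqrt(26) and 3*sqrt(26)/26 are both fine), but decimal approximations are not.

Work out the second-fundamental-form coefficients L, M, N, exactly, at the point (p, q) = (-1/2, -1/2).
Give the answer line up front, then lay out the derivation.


Answer: L = 0, M = -8*sqrt(101)/101, N = -20*sqrt(101)/101

z_p = -3/2, z_q = 7/4, z_pp = 0, z_pq = -2, z_qq = -5
E = 13/4, F = -21/8, G = 65/16; answer radicand W^2 = 101/16
unnormalised second-form numerators: l = 0, m = -2, n = -5; L = l/sqrt(101/16), and similarly M = m/sqrt(W^2), N = n/sqrt(W^2)


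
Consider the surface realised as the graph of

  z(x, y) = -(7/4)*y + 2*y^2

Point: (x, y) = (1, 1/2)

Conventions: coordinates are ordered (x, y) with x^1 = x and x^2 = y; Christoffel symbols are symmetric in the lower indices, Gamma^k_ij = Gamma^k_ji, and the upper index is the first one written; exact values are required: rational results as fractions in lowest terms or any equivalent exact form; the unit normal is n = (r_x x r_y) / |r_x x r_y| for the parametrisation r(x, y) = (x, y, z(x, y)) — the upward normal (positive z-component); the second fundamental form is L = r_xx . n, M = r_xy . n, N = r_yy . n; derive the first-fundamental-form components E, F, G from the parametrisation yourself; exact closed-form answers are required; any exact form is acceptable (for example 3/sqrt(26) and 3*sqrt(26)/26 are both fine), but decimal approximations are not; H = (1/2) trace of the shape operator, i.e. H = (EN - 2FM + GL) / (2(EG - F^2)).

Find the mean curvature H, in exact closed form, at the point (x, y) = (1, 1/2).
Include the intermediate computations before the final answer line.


z_x = 0, z_y = 1/4, z_xx = 0, z_xy = 0, z_yy = 4
E = 1, F = 0, G = 17/16; answer radicand W^2 = 17/16
unnormalised second-form numerators: l = 0, m = 0, n = 4; L = l/sqrt(17/16), and similarly M = m/sqrt(W^2), N = n/sqrt(W^2)
H = (E*n - 2*F*m + G*l) / (2*(EG - F^2)*sqrt(W^2)); E*n - 2*F*m + G*l = 4, EG - F^2 = 17/16, so H = (32/17)/sqrt(17/16)

Answer: H = 128*sqrt(17)/289


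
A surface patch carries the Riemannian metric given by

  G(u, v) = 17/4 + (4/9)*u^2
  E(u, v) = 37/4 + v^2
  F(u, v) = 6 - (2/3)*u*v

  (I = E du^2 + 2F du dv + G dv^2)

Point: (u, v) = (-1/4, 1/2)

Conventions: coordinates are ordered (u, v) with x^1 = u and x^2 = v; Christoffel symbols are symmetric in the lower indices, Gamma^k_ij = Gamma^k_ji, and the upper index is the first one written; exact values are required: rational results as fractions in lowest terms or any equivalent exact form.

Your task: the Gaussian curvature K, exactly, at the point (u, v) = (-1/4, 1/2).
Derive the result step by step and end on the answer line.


E = 19/2, F = 73/12, G = 77/18, EG - F^2 = 523/144 at the point
E_u = 0, E_v = 1, F_u = -1/3, F_v = 1/6, G_u = -2/9, G_v = 0
E_vv = 2, F_uv = -2/3, G_uu = 8/9
Apply the Brioschi formula K = (det M1 - det M2)/(EG - F^2)^2 over the derivative matrices of E, F, G.
M1 = [[-E_vv/2 + F_uv - G_uu/2, E_u/2, F_u - E_v/2], [F_v - G_u/2, E, F], [G_v/2, F, G]] = [[-19/9, 0, -5/6], [5/18, 19/2, 73/12], [0, 73/12, 77/18]]; det M1 = -5881/648
M2 = [[0, E_v/2, G_u/2], [E_v/2, E, F], [G_u/2, F, G]] = [[0, 1/2, -1/9], [1/2, 19/2, 73/12], [-1/9, 73/12, 77/18]]; det M2 = -1207/648
det M1 - det M2 = -779/108; K = -779/108 / (523/144)^2 = -149568/273529

Answer: K = -149568/273529


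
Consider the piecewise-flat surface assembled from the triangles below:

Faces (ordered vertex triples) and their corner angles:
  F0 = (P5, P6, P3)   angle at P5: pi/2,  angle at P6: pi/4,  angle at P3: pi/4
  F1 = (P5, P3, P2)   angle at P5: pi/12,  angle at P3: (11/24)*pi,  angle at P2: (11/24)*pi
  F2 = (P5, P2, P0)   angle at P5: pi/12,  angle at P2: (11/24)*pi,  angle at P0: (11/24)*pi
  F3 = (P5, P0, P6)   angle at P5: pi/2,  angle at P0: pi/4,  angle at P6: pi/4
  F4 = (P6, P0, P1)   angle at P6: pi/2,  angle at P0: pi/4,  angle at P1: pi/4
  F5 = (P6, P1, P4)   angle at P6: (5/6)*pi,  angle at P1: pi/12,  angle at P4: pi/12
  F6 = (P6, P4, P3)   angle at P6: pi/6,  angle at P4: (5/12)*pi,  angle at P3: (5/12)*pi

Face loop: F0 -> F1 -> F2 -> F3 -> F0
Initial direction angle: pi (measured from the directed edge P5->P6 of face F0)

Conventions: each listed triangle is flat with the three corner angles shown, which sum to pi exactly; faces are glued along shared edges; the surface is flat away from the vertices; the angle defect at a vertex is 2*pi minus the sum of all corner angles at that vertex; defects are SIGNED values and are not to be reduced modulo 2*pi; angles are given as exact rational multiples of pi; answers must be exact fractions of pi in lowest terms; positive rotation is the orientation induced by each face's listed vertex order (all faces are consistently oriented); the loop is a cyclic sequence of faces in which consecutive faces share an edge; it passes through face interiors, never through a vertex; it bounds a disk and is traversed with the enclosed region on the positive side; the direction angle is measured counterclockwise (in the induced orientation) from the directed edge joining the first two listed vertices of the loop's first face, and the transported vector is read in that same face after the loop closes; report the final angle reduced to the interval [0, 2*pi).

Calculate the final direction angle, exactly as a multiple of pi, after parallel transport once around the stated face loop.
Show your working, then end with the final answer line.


enclosed vertex P5: corner angles sum to (7/6)*pi, defect = 2*pi - (7/6)*pi = (5/6)*pi
final direction = starting direction + enclosed defect total, reduced mod 2*pi (induced orientation)
final angle = pi + (5/6)*pi = (11/6)*pi (mod 2*pi)

Answer: final direction angle = (11/6)*pi


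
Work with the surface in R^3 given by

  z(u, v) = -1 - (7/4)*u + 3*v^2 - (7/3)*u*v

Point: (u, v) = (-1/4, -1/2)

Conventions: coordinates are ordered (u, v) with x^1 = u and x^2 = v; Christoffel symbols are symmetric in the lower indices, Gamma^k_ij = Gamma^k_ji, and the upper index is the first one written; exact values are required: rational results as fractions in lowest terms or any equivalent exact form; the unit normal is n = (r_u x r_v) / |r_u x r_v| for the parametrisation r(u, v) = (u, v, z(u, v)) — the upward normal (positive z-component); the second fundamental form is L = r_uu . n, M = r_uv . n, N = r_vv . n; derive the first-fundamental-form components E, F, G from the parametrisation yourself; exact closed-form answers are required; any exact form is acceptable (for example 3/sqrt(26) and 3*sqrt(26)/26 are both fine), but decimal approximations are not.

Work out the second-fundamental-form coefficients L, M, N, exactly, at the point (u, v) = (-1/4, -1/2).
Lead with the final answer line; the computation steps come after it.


Answer: L = 0, M = -14*sqrt(1034)/517, N = 36*sqrt(1034)/517

z_u = -7/12, z_v = -29/12, z_uu = 0, z_uv = -7/3, z_vv = 6
E = 193/144, F = 203/144, G = 985/144; answer radicand W^2 = 517/72
unnormalised second-form numerators: l = 0, m = -7/3, n = 6; L = l/sqrt(517/72), and similarly M = m/sqrt(W^2), N = n/sqrt(W^2)
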